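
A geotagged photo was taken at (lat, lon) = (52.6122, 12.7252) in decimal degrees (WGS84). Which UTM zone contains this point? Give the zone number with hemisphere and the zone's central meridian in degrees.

UTM zone = ⌊(λ + 180)/6⌋ + 1; 12.7252° ∈ [12°, 18°) → zone 33.
Hemisphere: N (φ ≥ 0).
Central meridian λ₀ = 6×33 − 183 = 15°.

Zone 33N, central meridian 15°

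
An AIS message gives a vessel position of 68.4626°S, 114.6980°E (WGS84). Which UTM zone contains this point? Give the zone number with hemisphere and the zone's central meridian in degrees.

Zone 50S, central meridian 117°

UTM zone = ⌊(λ + 180)/6⌋ + 1; 114.6980° ∈ [114°, 120°) → zone 50.
Hemisphere: S (φ < 0).
Central meridian λ₀ = 6×50 − 183 = 117°.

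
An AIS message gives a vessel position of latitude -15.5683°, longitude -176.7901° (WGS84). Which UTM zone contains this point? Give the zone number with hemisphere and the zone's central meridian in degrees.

Zone 1S, central meridian -177°

UTM zone = ⌊(λ + 180)/6⌋ + 1; -176.7901° ∈ [-180°, -174°) → zone 1.
Hemisphere: S (φ < 0).
Central meridian λ₀ = 6×1 − 183 = -177°.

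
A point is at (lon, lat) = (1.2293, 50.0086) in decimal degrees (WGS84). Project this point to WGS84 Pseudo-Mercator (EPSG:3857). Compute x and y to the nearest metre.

Web Mercator is spherical with R = a = 6378137 m.
x = R·λ = 6378137 × 0.021455332 = 136845.050 m.
y = R·ln tan(π/4 + φ/2) = 6378137 × 1.010916721 = 6447765.343 m.

x 136845 m, y 6447765 m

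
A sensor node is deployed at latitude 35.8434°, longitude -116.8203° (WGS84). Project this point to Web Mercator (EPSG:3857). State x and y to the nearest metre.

x -13004376 m, y 4279095 m

Web Mercator is spherical with R = a = 6378137 m.
x = R·λ = 6378137 × -2.038898868 = -13004376.310 m.
y = R·ln tan(π/4 + φ/2) = 6378137 × 0.670900420 = 4279094.793 m.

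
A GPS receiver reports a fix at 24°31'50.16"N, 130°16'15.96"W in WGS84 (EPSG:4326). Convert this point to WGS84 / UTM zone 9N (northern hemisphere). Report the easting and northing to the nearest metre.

E 371244 m, N 2713566 m

Zone 9 central meridian λ₀ = 6×9 − 183 = -129°; Δλ = -1.2711°.
Transverse Mercator on WGS84 with k₀ = 0.9996 gives E = 371243.686 m, N = 2713566.419 m.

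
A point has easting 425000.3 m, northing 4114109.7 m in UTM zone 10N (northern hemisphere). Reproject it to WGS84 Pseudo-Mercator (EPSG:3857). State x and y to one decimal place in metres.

x -13786340.1 m, y 4462885.0 m

Unproject from UTM 10N (λ₀ = -123°) → φ = 37.17039956°, λ = -123.84480052°.
Web Mercator (R = 6378137 m): x = -13786340.131 m, y = 4462884.978 m.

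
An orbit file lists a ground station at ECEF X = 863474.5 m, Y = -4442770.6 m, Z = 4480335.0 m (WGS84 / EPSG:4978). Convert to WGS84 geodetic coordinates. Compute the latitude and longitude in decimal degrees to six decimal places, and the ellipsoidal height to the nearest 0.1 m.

λ = atan2(Y, X) = -79.00139955°; p = √(X²+Y²) = 4525903.1 m.
Bowring's method on WGS84 (a = 6378137 m, b = 6356752.314 m) gives φ = 44.90249978°, h = 927.615 m.

lat 44.902500°, lon -79.001400°, h 927.6 m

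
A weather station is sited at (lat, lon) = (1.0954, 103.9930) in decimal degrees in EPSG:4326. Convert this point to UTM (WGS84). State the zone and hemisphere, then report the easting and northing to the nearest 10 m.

Zone 48N: E 387960 m, N 121090 m

Longitude 103.9930° lies in the 6° band [102°, 108°), giving zone 48; latitude is north of the equator, so 48N.
Zone 48 central meridian λ₀ = 6×48 − 183 = 105°; Δλ = -1.0070°.
Transverse Mercator on WGS84 with k₀ = 0.9996 gives E = 387960.650 m, N = 121093.584 m.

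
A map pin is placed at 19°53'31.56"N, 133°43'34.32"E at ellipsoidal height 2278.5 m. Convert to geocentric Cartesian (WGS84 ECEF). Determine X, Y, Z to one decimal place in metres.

X -4148697.2 m, Y 4337391.0 m, Z 2157243.7 m

WGS84: a = 6378137 m, e² = 0.006694380; N(φ) = a/√(1−e²sin²φ) = 6380609.992 m.
X = (N+h)·cosφ·cosλ = -4148697.199 m; Y = (N+h)·cosφ·sinλ = 4337391.036 m; Z = (N(1−e²)+h)·sinφ = 2157243.654 m.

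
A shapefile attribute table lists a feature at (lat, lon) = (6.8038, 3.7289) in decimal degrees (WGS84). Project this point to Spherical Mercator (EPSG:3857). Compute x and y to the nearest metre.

x 415099 m, y 759182 m

Web Mercator is spherical with R = a = 6378137 m.
x = R·λ = 6378137 × 0.065081582 = 415099.249 m.
y = R·ln tan(π/4 + φ/2) = 6378137 × 0.119028784 = 759181.891 m.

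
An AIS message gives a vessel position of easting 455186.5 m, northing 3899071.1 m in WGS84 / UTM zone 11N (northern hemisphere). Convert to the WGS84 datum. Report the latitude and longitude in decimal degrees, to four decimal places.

Zone 11N: λ₀ = -117°, k₀ = 0.9996, false easting 500000 m.
Meridian distance M = (N − FN)/k₀ = 3900631.4 m.
Inverse transverse Mercator on WGS84 gives φ = 35.23369979°, λ = -117.49250027°.

lat 35.2337°, lon -117.4925°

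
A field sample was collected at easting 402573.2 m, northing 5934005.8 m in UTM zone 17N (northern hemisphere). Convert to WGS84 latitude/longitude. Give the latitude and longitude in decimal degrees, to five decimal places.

lat 53.54590°, lon -82.47040°

Zone 17N: λ₀ = -81°, k₀ = 0.9996, false easting 500000 m.
Meridian distance M = (N − FN)/k₀ = 5936380.4 m.
Inverse transverse Mercator on WGS84 gives φ = 53.54589972°, λ = -82.47039981°.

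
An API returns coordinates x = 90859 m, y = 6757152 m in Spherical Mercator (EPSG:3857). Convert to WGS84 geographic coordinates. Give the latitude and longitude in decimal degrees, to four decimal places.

R = 6378137 m. λ = x/R = 0.81620028°.
φ = 2·arctan(exp(y/R)) − 90° = 2·arctan(2.88471) − 90° = 51.76170046°.

lat 51.7617°, lon 0.8162°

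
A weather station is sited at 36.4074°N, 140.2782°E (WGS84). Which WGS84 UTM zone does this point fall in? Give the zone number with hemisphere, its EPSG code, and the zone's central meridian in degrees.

UTM zone = ⌊(λ + 180)/6⌋ + 1; 140.2782° ∈ [138°, 144°) → zone 54.
Hemisphere: N (φ ≥ 0).
Central meridian λ₀ = 6×54 − 183 = 141°.
EPSG code: 32654.

Zone 54N (EPSG:32654), central meridian 141°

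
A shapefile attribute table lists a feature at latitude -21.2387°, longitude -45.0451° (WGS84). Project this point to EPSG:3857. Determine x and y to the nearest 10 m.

Web Mercator is spherical with R = a = 6378137 m.
x = R·λ = 6378137 × -0.786185307 = -5014397.595 m.
y = R·ln tan(π/4 + φ/2) = 6378137 × -0.379478189 = -2420363.878 m.

x -5014400 m, y -2420360 m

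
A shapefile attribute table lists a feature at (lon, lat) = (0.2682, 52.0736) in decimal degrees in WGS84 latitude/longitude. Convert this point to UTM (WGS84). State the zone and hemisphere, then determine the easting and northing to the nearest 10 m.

Longitude 0.2682° lies in the 6° band [0°, 6°), giving zone 31; latitude is north of the equator, so 31N.
Zone 31 central meridian λ₀ = 6×31 − 183 = 3°; Δλ = -2.7318°.
Transverse Mercator on WGS84 with k₀ = 0.9996 gives E = 312785.454 m, N = 5772745.933 m.

Zone 31N: E 312790 m, N 5772750 m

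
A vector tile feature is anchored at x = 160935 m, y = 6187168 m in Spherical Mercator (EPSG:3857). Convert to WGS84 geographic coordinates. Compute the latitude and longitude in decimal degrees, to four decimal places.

lat 48.4805°, lon 1.4457°

R = 6378137 m. λ = x/R = 1.44570370°.
φ = 2·arctan(exp(y/R)) − 90° = 2·arctan(2.63810) − 90° = 48.48049727°.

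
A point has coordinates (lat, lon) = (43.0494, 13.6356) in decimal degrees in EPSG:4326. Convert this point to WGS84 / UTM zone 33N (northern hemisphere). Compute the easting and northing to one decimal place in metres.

Zone 33 central meridian λ₀ = 6×33 − 183 = 15°; Δλ = -1.3644°.
Transverse Mercator on WGS84 with k₀ = 0.9996 gives E = 388878.406 m, N = 4767203.870 m.

E 388878.4 m, N 4767203.9 m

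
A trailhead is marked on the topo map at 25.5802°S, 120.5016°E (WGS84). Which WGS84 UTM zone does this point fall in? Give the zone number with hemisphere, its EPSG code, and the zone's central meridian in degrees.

Zone 51S (EPSG:32751), central meridian 123°

UTM zone = ⌊(λ + 180)/6⌋ + 1; 120.5016° ∈ [120°, 126°) → zone 51.
Hemisphere: S (φ < 0).
Central meridian λ₀ = 6×51 − 183 = 123°.
EPSG code: 32751.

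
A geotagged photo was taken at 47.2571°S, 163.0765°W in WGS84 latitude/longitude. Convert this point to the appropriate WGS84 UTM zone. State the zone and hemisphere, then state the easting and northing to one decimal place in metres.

Zone 3S: E 645530.1 m, N 4764470.3 m

Longitude -163.0765° lies in the 6° band [-168°, -162°), giving zone 3; latitude is south of the equator, so 3S.
Zone 3 central meridian λ₀ = 6×3 − 183 = -165°; Δλ = +1.9235°.
Transverse Mercator on WGS84 with k₀ = 0.9996 gives E = 645530.115 m, N = 4764470.302 m.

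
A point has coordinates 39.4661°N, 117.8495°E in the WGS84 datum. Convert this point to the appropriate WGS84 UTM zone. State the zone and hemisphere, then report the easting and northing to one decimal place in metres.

Longitude 117.8495° lies in the 6° band [114°, 120°), giving zone 50; latitude is north of the equator, so 50N.
Zone 50 central meridian λ₀ = 6×50 − 183 = 117°; Δλ = +0.8495°.
Transverse Mercator on WGS84 with k₀ = 0.9996 gives E = 573075.161 m, N = 4368846.623 m.

Zone 50N: E 573075.2 m, N 4368846.6 m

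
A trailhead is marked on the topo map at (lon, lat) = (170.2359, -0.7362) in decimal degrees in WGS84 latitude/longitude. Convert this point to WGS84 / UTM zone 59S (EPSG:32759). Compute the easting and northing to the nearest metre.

E 414979 m, N 9918620 m

Zone 59 central meridian λ₀ = 6×59 − 183 = 171°; Δλ = -0.7641°.
Transverse Mercator on WGS84 with k₀ = 0.9996 gives E = 414979.236 m, N = 9918620.451 m.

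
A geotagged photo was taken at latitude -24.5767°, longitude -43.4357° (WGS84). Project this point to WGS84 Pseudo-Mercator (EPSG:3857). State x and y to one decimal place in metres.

Web Mercator is spherical with R = a = 6378137 m.
x = R·λ = 6378137 × -0.758095978 = -4835240.006 m.
y = R·ln tan(π/4 + φ/2) = 6378137 × -0.442737533 = -2823840.641 m.

x -4835240.0 m, y -2823840.6 m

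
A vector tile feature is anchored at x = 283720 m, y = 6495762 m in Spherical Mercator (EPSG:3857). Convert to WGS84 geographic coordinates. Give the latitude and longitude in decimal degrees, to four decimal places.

lat 50.2849°, lon 2.5487°

R = 6378137 m. λ = x/R = 2.54870012°.
φ = 2·arctan(exp(y/R)) − 90° = 2·arctan(2.76888) − 90° = 50.28489725°.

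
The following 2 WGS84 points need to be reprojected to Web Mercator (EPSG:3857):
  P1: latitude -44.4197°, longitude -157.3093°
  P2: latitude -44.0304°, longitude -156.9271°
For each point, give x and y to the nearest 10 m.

Web Mercator: x = R·λ, y = R·ln tan(π/4+φ/2), R = 6378137 m.
P1 (-44.4197°, -157.3093°) → (-17511591.173, -5530623.120) m.
P2 (-44.0304°, -156.9271°) → (-17469044.864, -5470147.859) m.

P1: x -17511590 m, y -5530620 m; P2: x -17469040 m, y -5470150 m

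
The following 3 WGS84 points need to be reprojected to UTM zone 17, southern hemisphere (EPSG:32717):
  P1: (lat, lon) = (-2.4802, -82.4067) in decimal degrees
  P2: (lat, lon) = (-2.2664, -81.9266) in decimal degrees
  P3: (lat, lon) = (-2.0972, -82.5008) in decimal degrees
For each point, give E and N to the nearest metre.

UTM zone 17S: λ₀ = -81°, k₀ = 0.9996.
P1 (-2.4802°, -82.4067°) → (343599.402, 9725778.564) m.
P2 (-2.2664°, -81.9266°) → (396968.228, 9749460.443) m.
P3 (-2.0972°, -82.5008°) → (333090.483, 9768115.338) m.

P1: E 343599 m, N 9725779 m; P2: E 396968 m, N 9749460 m; P3: E 333090 m, N 9768115 m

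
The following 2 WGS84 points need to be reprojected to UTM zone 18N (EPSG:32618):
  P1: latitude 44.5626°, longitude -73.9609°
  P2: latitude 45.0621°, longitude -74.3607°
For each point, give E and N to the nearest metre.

P1: E 582518 m, N 4934888 m; P2: E 550332 m, N 4990048 m

UTM zone 18N: λ₀ = -75°, k₀ = 0.9996.
P1 (44.5626°, -73.9609°) → (582517.750, 4934887.747) m.
P2 (45.0621°, -74.3607°) → (550332.161, 4990047.736) m.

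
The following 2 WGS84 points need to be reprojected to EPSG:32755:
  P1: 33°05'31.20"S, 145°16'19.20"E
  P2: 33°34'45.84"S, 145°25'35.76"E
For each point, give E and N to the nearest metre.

P1: E 338735 m, N 6337186 m; P2: E 353981 m, N 6283369 m

UTM zone 55S: λ₀ = 147°, k₀ = 0.9996.
P1 (-33.0920°, 145.2720°) → (338735.227, 6337185.873) m.
P2 (-33.5794°, 145.4266°) → (353980.534, 6283368.649) m.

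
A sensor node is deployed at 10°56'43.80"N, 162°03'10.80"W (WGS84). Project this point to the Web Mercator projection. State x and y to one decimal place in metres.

Web Mercator is spherical with R = a = 6378137 m.
x = R·λ = 6378137 × -2.828358413 = -18039657.442 m.
y = R·ln tan(π/4 + φ/2) = 6378137 × 0.192207679 = 1225926.907 m.

x -18039657.4 m, y 1225926.9 m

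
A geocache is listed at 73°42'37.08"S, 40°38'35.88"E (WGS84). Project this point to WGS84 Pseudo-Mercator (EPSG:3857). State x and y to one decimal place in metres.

x 4524391.5 m, y -12399565.4 m

Web Mercator is spherical with R = a = 6378137 m.
x = R·λ = 6378137 × 0.709359404 = 4524391.460 m.
y = R·ln tan(π/4 + φ/2) = 6378137 × -1.944073234 = -12399565.425 m.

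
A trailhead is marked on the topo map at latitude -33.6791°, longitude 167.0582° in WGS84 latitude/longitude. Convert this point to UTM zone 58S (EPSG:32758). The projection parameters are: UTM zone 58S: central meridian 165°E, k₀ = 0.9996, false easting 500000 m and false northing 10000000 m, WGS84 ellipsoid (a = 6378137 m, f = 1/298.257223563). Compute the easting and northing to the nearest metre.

E 690798 m, N 6271523 m

Zone 58 central meridian λ₀ = 6×58 − 183 = 165°; Δλ = +2.0582°.
Transverse Mercator on WGS84 with k₀ = 0.9996 gives E = 690797.973 m, N = 6271522.970 m.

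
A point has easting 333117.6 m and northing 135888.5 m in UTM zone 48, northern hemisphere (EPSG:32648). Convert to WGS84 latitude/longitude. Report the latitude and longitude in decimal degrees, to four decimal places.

Zone 48N: λ₀ = 105°, k₀ = 0.9996, false easting 500000 m.
Meridian distance M = (N − FN)/k₀ = 135942.9 m.
Inverse transverse Mercator on WGS84 gives φ = 1.22900005°, λ = 103.50009957°.

lat 1.2290°, lon 103.5001°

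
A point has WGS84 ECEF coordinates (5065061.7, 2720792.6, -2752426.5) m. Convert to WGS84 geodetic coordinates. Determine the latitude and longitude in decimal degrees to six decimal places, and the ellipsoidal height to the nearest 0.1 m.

λ = atan2(Y, X) = 28.24330022°; p = √(X²+Y²) = 5749570.6 m.
Bowring's method on WGS84 (a = 6378137 m, b = 6356752.314 m) gives φ = -25.73149957°, h = 300.821 m.

lat -25.731500°, lon 28.243300°, h 300.8 m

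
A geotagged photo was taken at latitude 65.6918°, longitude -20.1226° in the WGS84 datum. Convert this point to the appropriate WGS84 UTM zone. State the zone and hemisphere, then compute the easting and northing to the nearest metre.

Longitude -20.1226° lies in the 6° band [-24°, -18°), giving zone 27; latitude is north of the equator, so 27N.
Zone 27 central meridian λ₀ = 6×27 − 183 = -21°; Δλ = +0.8774°.
Transverse Mercator on WGS84 with k₀ = 0.9996 gives E = 540301.128 m, N = 7285839.120 m.

Zone 27N: E 540301 m, N 7285839 m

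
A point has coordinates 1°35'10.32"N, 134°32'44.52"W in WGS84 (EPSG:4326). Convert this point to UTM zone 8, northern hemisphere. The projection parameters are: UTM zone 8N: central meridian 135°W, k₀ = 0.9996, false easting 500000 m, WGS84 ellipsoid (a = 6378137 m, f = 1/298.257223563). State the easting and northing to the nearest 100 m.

E 550500 m, N 175300 m

Zone 8 central meridian λ₀ = 6×8 − 183 = -135°; Δλ = +0.4543°.
Transverse Mercator on WGS84 with k₀ = 0.9996 gives E = 550533.507 m, N = 175328.755 m.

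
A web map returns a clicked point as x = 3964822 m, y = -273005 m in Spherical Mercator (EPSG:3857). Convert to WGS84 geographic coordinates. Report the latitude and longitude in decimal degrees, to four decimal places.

R = 6378137 m. λ = x/R = 35.61660201°.
φ = 2·arctan(exp(y/R)) − 90° = 2·arctan(0.95810) − 90° = -2.45169712°.

lat -2.4517°, lon 35.6166°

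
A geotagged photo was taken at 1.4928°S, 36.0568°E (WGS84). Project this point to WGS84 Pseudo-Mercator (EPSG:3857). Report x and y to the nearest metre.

x 4013825 m, y -166197 m

Web Mercator is spherical with R = a = 6378137 m.
x = R·λ = 6378137 × 0.629309878 = 4013824.616 m.
y = R·ln tan(π/4 + φ/2) = 6378137 × -0.026057223 = -166196.540 m.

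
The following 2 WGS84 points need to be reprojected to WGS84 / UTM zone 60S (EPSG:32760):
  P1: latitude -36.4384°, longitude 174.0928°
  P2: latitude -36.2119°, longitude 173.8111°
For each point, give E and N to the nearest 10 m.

P1: E 239410 m, N 5963500 m; P2: E 213320 m, N 5987830 m

UTM zone 60S: λ₀ = 177°, k₀ = 0.9996.
P1 (-36.4384°, 174.0928°) → (239405.654, 5963496.005) m.
P2 (-36.2119°, 173.8111°) → (213317.804, 5987832.362) m.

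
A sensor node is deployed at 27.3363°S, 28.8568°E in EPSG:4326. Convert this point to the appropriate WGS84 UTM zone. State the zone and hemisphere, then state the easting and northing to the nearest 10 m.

Zone 35S: E 683690 m, N 6974950 m

Longitude 28.8568° lies in the 6° band [24°, 30°), giving zone 35; latitude is south of the equator, so 35S.
Zone 35 central meridian λ₀ = 6×35 − 183 = 27°; Δλ = +1.8568°.
Transverse Mercator on WGS84 with k₀ = 0.9996 gives E = 683690.301 m, N = 6974948.412 m.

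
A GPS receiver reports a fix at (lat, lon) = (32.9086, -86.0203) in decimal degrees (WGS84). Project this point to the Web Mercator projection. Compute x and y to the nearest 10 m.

x -9575740 m, y 3883180 m

Web Mercator is spherical with R = a = 6378137 m.
x = R·λ = 6378137 × -1.501337459 = -9575735.994 m.
y = R·ln tan(π/4 + φ/2) = 6378137 × 0.608826436 = 3883178.417 m.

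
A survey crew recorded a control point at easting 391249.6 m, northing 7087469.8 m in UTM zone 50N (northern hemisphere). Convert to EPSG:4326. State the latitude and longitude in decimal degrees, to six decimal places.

Zone 50N: λ₀ = 117°, k₀ = 0.9996, false easting 500000 m.
Meridian distance M = (N − FN)/k₀ = 7090305.9 m.
Inverse transverse Mercator on WGS84 gives φ = 63.89740020°, λ = 114.78439959°.

lat 63.897400°, lon 114.784400°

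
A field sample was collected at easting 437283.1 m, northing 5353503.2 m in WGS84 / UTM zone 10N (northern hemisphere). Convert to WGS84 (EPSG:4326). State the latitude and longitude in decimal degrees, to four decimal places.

lat 48.3316°, lon -123.8462°

Zone 10N: λ₀ = -123°, k₀ = 0.9996, false easting 500000 m.
Meridian distance M = (N − FN)/k₀ = 5355645.5 m.
Inverse transverse Mercator on WGS84 gives φ = 48.33159973°, λ = -123.84620030°.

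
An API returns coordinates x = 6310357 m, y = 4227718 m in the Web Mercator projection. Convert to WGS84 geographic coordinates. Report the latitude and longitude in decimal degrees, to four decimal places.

R = 6378137 m. λ = x/R = 56.68690141°.
φ = 2·arctan(exp(y/R)) − 90° = 2·arctan(1.94031) − 90° = 35.46839684°.

lat 35.4684°, lon 56.6869°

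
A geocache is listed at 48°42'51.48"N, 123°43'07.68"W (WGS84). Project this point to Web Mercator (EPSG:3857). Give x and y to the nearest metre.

x -13772314 m, y 6226522 m

Web Mercator is spherical with R = a = 6378137 m.
x = R·λ = 6378137 × -2.159300407 = -13772313.818 m.
y = R·ln tan(π/4 + φ/2) = 6378137 × 0.976229013 = 6226522.391 m.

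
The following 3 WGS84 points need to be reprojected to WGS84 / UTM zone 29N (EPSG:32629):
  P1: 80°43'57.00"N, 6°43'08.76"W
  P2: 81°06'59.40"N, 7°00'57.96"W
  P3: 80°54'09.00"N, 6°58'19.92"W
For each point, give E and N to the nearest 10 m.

UTM zone 29N: λ₀ = -9°, k₀ = 0.9996.
P1 (80.7325°, -6.7191°) → (540997.761, 8964151.275) m.
P2 (81.1165°, -7.0161°) → (534196.235, 9006793.311) m.
P3 (80.9025°, -6.9722°) → (535787.506, 8982946.660) m.

P1: E 541000 m, N 8964150 m; P2: E 534200 m, N 9006790 m; P3: E 535790 m, N 8982950 m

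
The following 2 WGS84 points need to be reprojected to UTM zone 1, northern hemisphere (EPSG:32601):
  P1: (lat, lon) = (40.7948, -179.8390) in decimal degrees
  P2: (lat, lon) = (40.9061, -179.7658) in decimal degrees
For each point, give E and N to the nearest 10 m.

UTM zone 1N: λ₀ = -177°, k₀ = 0.9996.
P1 (40.7948°, -179.8390°) → (260482.277, 4519857.053) m.
P2 (40.9061°, -179.7658°) → (267049.128, 4532016.658) m.

P1: E 260480 m, N 4519860 m; P2: E 267050 m, N 4532020 m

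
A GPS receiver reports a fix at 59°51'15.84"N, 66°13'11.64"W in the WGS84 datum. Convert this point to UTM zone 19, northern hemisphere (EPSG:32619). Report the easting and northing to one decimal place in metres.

Zone 19 central meridian λ₀ = 6×19 − 183 = -69°; Δλ = +2.7801°.
Transverse Mercator on WGS84 with k₀ = 0.9996 gives E = 655718.124 m, N = 6638464.117 m.

E 655718.1 m, N 6638464.1 m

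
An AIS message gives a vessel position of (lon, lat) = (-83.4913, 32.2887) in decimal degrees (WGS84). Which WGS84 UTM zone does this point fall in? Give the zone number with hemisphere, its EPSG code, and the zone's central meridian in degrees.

Zone 17N (EPSG:32617), central meridian -81°

UTM zone = ⌊(λ + 180)/6⌋ + 1; -83.4913° ∈ [-84°, -78°) → zone 17.
Hemisphere: N (φ ≥ 0).
Central meridian λ₀ = 6×17 − 183 = -81°.
EPSG code: 32617.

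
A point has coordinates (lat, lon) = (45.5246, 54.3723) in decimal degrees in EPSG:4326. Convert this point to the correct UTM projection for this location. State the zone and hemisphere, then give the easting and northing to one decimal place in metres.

Zone 40N: E 294796.8 m, N 5044588.3 m

Longitude 54.3723° lies in the 6° band [54°, 60°), giving zone 40; latitude is north of the equator, so 40N.
Zone 40 central meridian λ₀ = 6×40 − 183 = 57°; Δλ = -2.6277°.
Transverse Mercator on WGS84 with k₀ = 0.9996 gives E = 294796.848 m, N = 5044588.299 m.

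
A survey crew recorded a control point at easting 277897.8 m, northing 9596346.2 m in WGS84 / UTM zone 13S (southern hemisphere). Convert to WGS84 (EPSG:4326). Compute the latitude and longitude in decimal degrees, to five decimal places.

lat -3.64970°, lon -106.99960°

Zone 13S: λ₀ = -105°, k₀ = 0.9996, false easting 500000 m, false northing 10000000 m.
Meridian distance M = (N − FN)/k₀ = -403815.3 m.
Inverse transverse Mercator on WGS84 gives φ = -3.64970029°, λ = -106.99960011°.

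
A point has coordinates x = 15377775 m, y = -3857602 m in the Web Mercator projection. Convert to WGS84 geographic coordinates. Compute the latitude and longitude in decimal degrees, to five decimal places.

lat -32.71550°, lon 138.14090°

R = 6378137 m. λ = x/R = 138.14090318°.
φ = 2·arctan(exp(y/R)) − 90° = 2·arctan(0.54617) − 90° = -32.71550040°.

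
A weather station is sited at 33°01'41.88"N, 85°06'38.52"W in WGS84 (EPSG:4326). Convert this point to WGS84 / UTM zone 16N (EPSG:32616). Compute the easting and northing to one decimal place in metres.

Zone 16 central meridian λ₀ = 6×16 − 183 = -87°; Δλ = +1.8893°.
Transverse Mercator on WGS84 with k₀ = 0.9996 gives E = 676447.249 m, N = 3656010.272 m.

E 676447.2 m, N 3656010.3 m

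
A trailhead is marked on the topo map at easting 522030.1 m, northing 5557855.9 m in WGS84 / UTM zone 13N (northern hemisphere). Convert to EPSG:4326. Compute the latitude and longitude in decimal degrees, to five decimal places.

lat 50.17250°, lon -104.69150°

Zone 13N: λ₀ = -105°, k₀ = 0.9996, false easting 500000 m.
Meridian distance M = (N − FN)/k₀ = 5560079.9 m.
Inverse transverse Mercator on WGS84 gives φ = 50.17250021°, λ = -104.69149951°.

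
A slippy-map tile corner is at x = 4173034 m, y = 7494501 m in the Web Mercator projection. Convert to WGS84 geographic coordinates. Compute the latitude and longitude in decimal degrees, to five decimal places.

lat 55.67760°, lon 37.48700°

R = 6378137 m. λ = x/R = 37.48700223°.
φ = 2·arctan(exp(y/R)) − 90° = 2·arctan(3.23824) − 90° = 55.67760088°.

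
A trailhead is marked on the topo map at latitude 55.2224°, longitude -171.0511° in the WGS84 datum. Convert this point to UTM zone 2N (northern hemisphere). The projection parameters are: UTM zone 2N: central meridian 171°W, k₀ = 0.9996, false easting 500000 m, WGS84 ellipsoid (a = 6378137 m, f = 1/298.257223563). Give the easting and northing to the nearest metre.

Zone 2 central meridian λ₀ = 6×2 − 183 = -171°; Δλ = -0.0511°.
Transverse Mercator on WGS84 with k₀ = 0.9996 gives E = 496749.314 m, N = 6119541.516 m.

E 496749 m, N 6119542 m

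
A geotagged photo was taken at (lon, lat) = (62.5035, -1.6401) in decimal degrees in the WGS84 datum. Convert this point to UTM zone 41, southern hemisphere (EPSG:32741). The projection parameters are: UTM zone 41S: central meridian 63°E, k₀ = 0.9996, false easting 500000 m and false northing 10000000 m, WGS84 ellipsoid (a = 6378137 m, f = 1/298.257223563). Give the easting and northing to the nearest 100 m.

E 444800 m, N 9818700 m

Zone 41 central meridian λ₀ = 6×41 − 183 = 63°; Δλ = -0.4965°.
Transverse Mercator on WGS84 with k₀ = 0.9996 gives E = 444773.768 m, N = 9818712.326 m.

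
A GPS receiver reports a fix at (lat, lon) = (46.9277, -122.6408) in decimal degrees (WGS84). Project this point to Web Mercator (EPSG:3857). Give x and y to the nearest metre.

Web Mercator is spherical with R = a = 6378137 m.
x = R·λ = 6378137 × -2.140485757 = -13652311.406 m.
y = R·ln tan(π/4 + φ/2) = 6378137 × 0.929782607 = 5930280.847 m.

x -13652311 m, y 5930281 m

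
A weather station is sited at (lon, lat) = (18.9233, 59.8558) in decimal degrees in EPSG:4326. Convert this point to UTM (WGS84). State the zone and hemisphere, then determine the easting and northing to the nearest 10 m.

Zone 34N: E 383680 m, N 6637180 m

Longitude 18.9233° lies in the 6° band [18°, 24°), giving zone 34; latitude is north of the equator, so 34N.
Zone 34 central meridian λ₀ = 6×34 − 183 = 21°; Δλ = -2.0767°.
Transverse Mercator on WGS84 with k₀ = 0.9996 gives E = 383675.391 m, N = 6637175.458 m.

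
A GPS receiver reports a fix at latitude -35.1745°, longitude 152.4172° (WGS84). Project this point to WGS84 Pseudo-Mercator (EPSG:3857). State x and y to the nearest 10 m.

Web Mercator is spherical with R = a = 6378137 m.
x = R·λ = 6378137 × 2.660181977 = 16967005.092 m.
y = R·ln tan(π/4 + φ/2) = 6378137 × -0.656558546 = -4187620.355 m.

x 16967010 m, y -4187620 m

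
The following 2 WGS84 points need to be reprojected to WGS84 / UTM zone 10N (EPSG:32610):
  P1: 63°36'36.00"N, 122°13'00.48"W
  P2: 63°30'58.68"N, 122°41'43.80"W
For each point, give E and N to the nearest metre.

P1: E 538840 m, N 7053794 m; P2: E 515151 m, N 7043152 m

UTM zone 10N: λ₀ = -123°, k₀ = 0.9996.
P1 (63.6100°, -122.2168°) → (538840.309, 7053794.373) m.
P2 (63.5163°, -122.6955°) → (515150.633, 7043151.992) m.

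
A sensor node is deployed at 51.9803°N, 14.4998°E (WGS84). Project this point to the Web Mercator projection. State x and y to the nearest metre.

x 1614110 m, y 6796564 m

Web Mercator is spherical with R = a = 6378137 m.
x = R·λ = 6378137 × 0.253069251 = 1614110.353 m.
y = R·ln tan(π/4 + φ/2) = 6378137 × 1.065603361 = 6796564.225 m.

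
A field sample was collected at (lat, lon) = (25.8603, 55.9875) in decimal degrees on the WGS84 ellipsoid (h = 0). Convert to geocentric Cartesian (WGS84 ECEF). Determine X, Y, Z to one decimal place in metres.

X 3212533.9 m, Y 4760536.8 m, Z 2765143.1 m

WGS84: a = 6378137 m, e² = 0.006694380; N(φ) = a/√(1−e²sin²φ) = 6382202.534 m.
X = (N+h)·cosφ·cosλ = 3212533.939 m; Y = (N+h)·cosφ·sinλ = 4760536.791 m; Z = (N(1−e²)+h)·sinφ = 2765143.113 m.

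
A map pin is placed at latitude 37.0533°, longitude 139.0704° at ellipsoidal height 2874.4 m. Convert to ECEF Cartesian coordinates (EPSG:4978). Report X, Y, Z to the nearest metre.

WGS84: a = 6378137 m, e² = 0.006694380; N(φ) = a/√(1−e²sin²φ) = 6385902.404 m.
X = (N+h)·cosφ·cosλ = -3852163.888 m; Y = (N+h)·cosφ·sinλ = 3340333.956 m; Z = (N(1−e²)+h)·sinφ = 3823847.533 m.

X -3852164 m, Y 3340334 m, Z 3823848 m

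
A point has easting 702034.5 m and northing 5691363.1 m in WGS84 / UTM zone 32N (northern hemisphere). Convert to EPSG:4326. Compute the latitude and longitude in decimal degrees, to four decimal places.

lat 51.3376°, lon 11.9006°

Zone 32N: λ₀ = 9°, k₀ = 0.9996, false easting 500000 m.
Meridian distance M = (N − FN)/k₀ = 5693640.6 m.
Inverse transverse Mercator on WGS84 gives φ = 51.33759984°, λ = 11.90060051°.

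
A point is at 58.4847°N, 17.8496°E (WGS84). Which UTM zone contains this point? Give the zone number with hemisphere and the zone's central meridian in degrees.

UTM zone = ⌊(λ + 180)/6⌋ + 1; 17.8496° ∈ [12°, 18°) → zone 33.
Hemisphere: N (φ ≥ 0).
Central meridian λ₀ = 6×33 − 183 = 15°.

Zone 33N, central meridian 15°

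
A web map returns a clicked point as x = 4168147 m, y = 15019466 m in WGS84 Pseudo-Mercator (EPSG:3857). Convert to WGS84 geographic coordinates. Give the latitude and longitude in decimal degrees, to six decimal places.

lat 79.156701°, lon 37.443102°

R = 6378137 m. λ = x/R = 37.44310157°.
φ = 2·arctan(exp(y/R)) − 90° = 2·arctan(10.53640) − 90° = 79.15670062°.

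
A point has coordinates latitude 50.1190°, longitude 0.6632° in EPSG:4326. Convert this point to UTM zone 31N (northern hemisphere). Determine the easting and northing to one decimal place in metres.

Zone 31 central meridian λ₀ = 6×31 − 183 = 3°; Δλ = -2.3368°.
Transverse Mercator on WGS84 with k₀ = 0.9996 gives E = 332950.309 m, N = 5554476.577 m.

E 332950.3 m, N 5554476.6 m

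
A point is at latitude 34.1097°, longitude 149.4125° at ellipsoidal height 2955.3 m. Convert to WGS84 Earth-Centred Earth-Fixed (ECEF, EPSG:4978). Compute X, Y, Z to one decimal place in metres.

X -4552958.1 m, Y 2691271.4 m, Z 3558185.3 m

WGS84: a = 6378137 m, e² = 0.006694380; N(φ) = a/√(1−e²sin²φ) = 6384861.257 m.
X = (N+h)·cosφ·cosλ = -4552958.137 m; Y = (N+h)·cosφ·sinλ = 2691271.398 m; Z = (N(1−e²)+h)·sinφ = 3558185.288 m.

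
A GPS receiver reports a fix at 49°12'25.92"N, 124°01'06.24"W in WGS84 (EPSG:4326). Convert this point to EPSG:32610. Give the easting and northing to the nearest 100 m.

Zone 10 central meridian λ₀ = 6×10 − 183 = -123°; Δλ = -1.0184°.
Transverse Mercator on WGS84 with k₀ = 0.9996 gives E = 425821.693 m, N = 5450988.756 m.

E 425800 m, N 5451000 m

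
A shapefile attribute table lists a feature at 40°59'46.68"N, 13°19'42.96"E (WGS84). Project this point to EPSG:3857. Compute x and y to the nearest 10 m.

Web Mercator is spherical with R = a = 6378137 m.
x = R·λ = 6378137 × 0.232627955 = 1483732.965 m.
y = R·ln tan(π/4 + φ/2) = 6378137 × 0.785777403 = 5011795.930 m.

x 1483730 m, y 5011800 m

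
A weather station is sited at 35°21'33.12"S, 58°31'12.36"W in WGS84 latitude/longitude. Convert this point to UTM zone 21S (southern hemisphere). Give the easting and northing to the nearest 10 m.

Zone 21 central meridian λ₀ = 6×21 − 183 = -57°; Δλ = -1.5201°.
Transverse Mercator on WGS84 with k₀ = 0.9996 gives E = 361891.860 m, N = 6086061.480 m.

E 361890 m, N 6086060 m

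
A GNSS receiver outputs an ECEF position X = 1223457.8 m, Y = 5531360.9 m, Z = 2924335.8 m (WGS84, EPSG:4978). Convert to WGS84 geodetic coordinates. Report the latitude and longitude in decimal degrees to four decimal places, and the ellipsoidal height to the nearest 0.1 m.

λ = atan2(Y, X) = 77.52779961°; p = √(X²+Y²) = 5665051.0 m.
Bowring's method on WGS84 (a = 6378137 m, b = 6356752.314 m) gives φ = 27.46020000°, h = 1687.555 m.

lat 27.4602°, lon 77.5278°, h 1687.6 m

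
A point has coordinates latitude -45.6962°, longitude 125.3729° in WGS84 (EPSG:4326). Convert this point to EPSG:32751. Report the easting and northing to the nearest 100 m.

E 684700 m, N 4937000 m

Zone 51 central meridian λ₀ = 6×51 − 183 = 123°; Δλ = +2.3729°.
Transverse Mercator on WGS84 with k₀ = 0.9996 gives E = 684740.906 m, N = 4936967.377 m.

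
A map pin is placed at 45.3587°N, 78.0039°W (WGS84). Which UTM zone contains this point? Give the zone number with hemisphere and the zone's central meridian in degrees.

UTM zone = ⌊(λ + 180)/6⌋ + 1; -78.0039° ∈ [-84°, -78°) → zone 17.
Hemisphere: N (φ ≥ 0).
Central meridian λ₀ = 6×17 − 183 = -81°.

Zone 17N, central meridian -81°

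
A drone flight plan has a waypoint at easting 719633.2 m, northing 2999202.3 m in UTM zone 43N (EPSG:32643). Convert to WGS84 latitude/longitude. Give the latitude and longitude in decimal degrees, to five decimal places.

Zone 43N: λ₀ = 75°, k₀ = 0.9996, false easting 500000 m.
Meridian distance M = (N − FN)/k₀ = 3000402.5 m.
Inverse transverse Mercator on WGS84 gives φ = 27.09780012°, λ = 77.21530013°.

lat 27.09780°, lon 77.21530°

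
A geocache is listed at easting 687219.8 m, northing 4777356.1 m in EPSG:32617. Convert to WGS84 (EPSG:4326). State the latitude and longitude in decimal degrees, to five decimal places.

Zone 17N: λ₀ = -81°, k₀ = 0.9996, false easting 500000 m.
Meridian distance M = (N − FN)/k₀ = 4779267.8 m.
Inverse transverse Mercator on WGS84 gives φ = 43.12579970°, λ = -78.69840028°.

lat 43.12580°, lon -78.69840°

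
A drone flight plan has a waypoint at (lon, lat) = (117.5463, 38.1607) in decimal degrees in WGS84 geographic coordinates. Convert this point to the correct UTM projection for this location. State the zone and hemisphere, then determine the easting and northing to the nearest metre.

Longitude 117.5463° lies in the 6° band [114°, 120°), giving zone 50; latitude is north of the equator, so 50N.
Zone 50 central meridian λ₀ = 6×50 − 183 = 117°; Δλ = +0.5463°.
Transverse Mercator on WGS84 with k₀ = 0.9996 gives E = 547858.999 m, N = 4223786.240 m.

Zone 50N: E 547859 m, N 4223786 m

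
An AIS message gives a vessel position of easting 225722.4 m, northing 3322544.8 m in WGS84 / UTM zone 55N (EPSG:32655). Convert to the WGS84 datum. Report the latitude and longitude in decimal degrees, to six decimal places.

Zone 55N: λ₀ = 147°, k₀ = 0.9996, false easting 500000 m.
Meridian distance M = (N − FN)/k₀ = 3323874.3 m.
Inverse transverse Mercator on WGS84 gives φ = 30.00320012°, λ = 144.15669990°.

lat 30.003200°, lon 144.156700°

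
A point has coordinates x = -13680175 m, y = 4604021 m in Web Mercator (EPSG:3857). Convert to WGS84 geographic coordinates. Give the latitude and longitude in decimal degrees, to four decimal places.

R = 6378137 m. λ = x/R = -122.89110292°.
φ = 2·arctan(exp(y/R)) − 90° = 2·arctan(2.05823) − 90° = 38.17389815°.

lat 38.1739°, lon -122.8911°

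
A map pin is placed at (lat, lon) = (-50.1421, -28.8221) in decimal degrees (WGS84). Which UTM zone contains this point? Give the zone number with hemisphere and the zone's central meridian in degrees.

UTM zone = ⌊(λ + 180)/6⌋ + 1; -28.8221° ∈ [-30°, -24°) → zone 26.
Hemisphere: S (φ < 0).
Central meridian λ₀ = 6×26 − 183 = -27°.

Zone 26S, central meridian -27°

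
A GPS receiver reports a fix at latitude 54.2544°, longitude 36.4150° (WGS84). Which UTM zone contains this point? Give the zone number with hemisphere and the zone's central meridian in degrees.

Zone 37N, central meridian 39°

UTM zone = ⌊(λ + 180)/6⌋ + 1; 36.4150° ∈ [36°, 42°) → zone 37.
Hemisphere: N (φ ≥ 0).
Central meridian λ₀ = 6×37 − 183 = 39°.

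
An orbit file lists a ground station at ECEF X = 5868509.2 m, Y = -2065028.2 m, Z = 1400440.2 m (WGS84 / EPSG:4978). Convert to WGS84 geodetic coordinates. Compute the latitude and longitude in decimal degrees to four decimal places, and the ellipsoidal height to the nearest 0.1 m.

lat 12.7689°, lon -19.3861°, h -191.2 m

λ = atan2(Y, X) = -19.38610005°; p = √(X²+Y²) = 6221233.1 m.
Bowring's method on WGS84 (a = 6378137 m, b = 6356752.314 m) gives φ = 12.76889995°, h = -191.204 m.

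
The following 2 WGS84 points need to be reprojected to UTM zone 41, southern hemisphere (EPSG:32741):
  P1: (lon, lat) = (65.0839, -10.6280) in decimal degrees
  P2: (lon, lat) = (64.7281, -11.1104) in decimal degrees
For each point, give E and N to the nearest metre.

UTM zone 41S: λ₀ = 63°, k₀ = 0.9996.
P1 (-10.6280°, 65.0839°) → (727981.088, 8824387.390) m.
P2 (-11.1104°, 64.7281°) → (688740.355, 8771264.936) m.

P1: E 727981 m, N 8824387 m; P2: E 688740 m, N 8771265 m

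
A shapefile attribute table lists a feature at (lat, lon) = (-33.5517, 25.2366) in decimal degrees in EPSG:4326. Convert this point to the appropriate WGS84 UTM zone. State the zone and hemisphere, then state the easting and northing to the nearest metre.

Zone 35S: E 336293 m, N 6286156 m

Longitude 25.2366° lies in the 6° band [24°, 30°), giving zone 35; latitude is south of the equator, so 35S.
Zone 35 central meridian λ₀ = 6×35 − 183 = 27°; Δλ = -1.7634°.
Transverse Mercator on WGS84 with k₀ = 0.9996 gives E = 336293.228 m, N = 6286156.220 m.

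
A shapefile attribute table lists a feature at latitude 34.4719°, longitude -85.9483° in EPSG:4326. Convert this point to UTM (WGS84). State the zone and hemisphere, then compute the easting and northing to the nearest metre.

Longitude -85.9483° lies in the 6° band [-90°, -84°), giving zone 16; latitude is north of the equator, so 16N.
Zone 16 central meridian λ₀ = 6×16 − 183 = -87°; Δλ = +1.0517°.
Transverse Mercator on WGS84 with k₀ = 0.9996 gives E = 596583.822 m, N = 3814983.082 m.

Zone 16N: E 596584 m, N 3814983 m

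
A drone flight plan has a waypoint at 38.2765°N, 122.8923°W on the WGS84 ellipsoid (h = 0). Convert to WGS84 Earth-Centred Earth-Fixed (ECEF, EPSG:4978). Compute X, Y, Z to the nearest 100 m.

X -2722600 m, Y -4209800 m, Z 3929600 m

WGS84: a = 6378137 m, e² = 0.006694380; N(φ) = a/√(1−e²sin²φ) = 6386344.944 m.
X = (N+h)·cosφ·cosλ = -2722626.132 m; Y = (N+h)·cosφ·sinλ = -4209779.652 m; Z = (N(1−e²)+h)·sinφ = 3929583.316 m.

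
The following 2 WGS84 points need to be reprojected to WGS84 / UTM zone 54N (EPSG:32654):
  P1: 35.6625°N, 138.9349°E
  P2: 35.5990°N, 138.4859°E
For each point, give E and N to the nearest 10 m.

UTM zone 54N: λ₀ = 141°, k₀ = 0.9996.
P1 (35.6625°, 138.9349°) → (313074.568, 3948480.281) m.
P2 (35.5990°, 138.4859°) → (272244.833, 3942382.996) m.

P1: E 313070 m, N 3948480 m; P2: E 272240 m, N 3942380 m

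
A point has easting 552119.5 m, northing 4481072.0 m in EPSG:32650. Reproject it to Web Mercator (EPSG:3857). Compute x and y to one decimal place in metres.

x 13092830.8 m, y 4935751.5 m

Unproject from UTM 50N (λ₀ = 117°) → φ = 40.47870002°, λ = 117.61490020°.
Web Mercator (R = 6378137 m): x = 13092830.800 m, y = 4935751.464 m.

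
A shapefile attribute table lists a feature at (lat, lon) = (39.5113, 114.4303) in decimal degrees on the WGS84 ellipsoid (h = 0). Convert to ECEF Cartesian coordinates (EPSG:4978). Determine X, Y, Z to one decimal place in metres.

WGS84: a = 6378137 m, e² = 0.006694380; N(φ) = a/√(1−e²sin²φ) = 6386796.379 m.
X = (N+h)·cosφ·cosλ = -2037906.744 m; Y = (N+h)·cosφ·sinλ = 4486232.670 m; Z = (N(1−e²)+h)·sinφ = 4036271.509 m.

X -2037906.7 m, Y 4486232.7 m, Z 4036271.5 m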